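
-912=-912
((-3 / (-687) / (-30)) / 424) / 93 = -1 / 270897840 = -0.00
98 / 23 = 4.26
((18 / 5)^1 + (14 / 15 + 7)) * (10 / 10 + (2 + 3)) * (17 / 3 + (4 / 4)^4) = 1384 / 3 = 461.33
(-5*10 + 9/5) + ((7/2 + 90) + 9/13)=5979/130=45.99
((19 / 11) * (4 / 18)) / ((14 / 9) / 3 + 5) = 114 / 1639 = 0.07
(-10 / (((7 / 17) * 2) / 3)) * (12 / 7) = -3060 / 49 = -62.45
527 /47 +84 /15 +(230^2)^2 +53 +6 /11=7233890031876 /2585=2798410070.36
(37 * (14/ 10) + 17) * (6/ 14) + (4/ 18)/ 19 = 176542/ 5985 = 29.50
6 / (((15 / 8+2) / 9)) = 432 / 31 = 13.94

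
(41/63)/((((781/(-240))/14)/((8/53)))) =-52480/124179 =-0.42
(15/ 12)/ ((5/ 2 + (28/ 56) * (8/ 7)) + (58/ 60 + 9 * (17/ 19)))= 9975/ 96484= 0.10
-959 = -959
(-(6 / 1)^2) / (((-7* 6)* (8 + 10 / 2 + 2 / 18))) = 27 / 413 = 0.07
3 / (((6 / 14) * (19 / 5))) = 1.84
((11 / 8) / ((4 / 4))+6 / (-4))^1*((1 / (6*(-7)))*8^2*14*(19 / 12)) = 38 / 9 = 4.22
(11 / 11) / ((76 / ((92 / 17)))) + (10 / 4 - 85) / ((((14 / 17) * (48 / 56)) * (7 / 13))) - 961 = -1177.98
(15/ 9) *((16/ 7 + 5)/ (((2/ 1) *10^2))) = 17/ 280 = 0.06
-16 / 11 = -1.45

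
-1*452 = -452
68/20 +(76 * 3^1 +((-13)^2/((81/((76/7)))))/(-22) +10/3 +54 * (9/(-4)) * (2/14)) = 13493533/62370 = 216.35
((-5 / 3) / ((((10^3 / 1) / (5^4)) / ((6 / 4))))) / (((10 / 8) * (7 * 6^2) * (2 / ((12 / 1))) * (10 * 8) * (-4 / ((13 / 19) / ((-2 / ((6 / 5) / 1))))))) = -13 / 340480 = -0.00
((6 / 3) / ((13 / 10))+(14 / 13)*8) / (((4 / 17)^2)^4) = 230199995553 / 212992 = 1080791.75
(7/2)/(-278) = -7/556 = -0.01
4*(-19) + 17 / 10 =-743 / 10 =-74.30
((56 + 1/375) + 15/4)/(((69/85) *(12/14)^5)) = 25608708251/160963200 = 159.10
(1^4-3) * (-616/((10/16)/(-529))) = -5213824/5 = -1042764.80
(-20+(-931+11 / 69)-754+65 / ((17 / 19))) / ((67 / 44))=-84240772 / 78591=-1071.89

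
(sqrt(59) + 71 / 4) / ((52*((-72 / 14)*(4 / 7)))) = -3479 / 29952- 49*sqrt(59) / 7488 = -0.17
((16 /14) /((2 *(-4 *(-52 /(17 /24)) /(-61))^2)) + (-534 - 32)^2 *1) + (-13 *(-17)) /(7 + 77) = 13970876851369 /43610112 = 320358.66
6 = 6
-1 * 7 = -7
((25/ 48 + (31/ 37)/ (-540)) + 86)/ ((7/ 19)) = 18768257/ 79920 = 234.84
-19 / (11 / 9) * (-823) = 140733 / 11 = 12793.91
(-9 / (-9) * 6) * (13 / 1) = 78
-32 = -32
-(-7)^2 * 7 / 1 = -343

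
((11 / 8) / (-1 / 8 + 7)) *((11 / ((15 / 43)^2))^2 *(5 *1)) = 413674921 / 50625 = 8171.36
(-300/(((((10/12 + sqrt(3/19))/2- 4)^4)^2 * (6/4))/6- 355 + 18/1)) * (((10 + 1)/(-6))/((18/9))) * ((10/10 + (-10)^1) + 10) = 5635248424809928103796793461964800 * sqrt(57)/2019370767103200158186366042683389313 + 97377999269872013783823017174630400/2019370767103200158186366042683389313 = 0.07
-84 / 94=-42 / 47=-0.89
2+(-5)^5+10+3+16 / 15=-46634 / 15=-3108.93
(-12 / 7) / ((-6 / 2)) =4 / 7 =0.57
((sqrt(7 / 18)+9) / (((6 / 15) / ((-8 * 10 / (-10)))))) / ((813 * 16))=5 * sqrt(14) / 19512+15 / 1084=0.01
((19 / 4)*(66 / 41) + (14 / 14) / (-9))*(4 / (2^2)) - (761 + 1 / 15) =-2780531 / 3690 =-753.53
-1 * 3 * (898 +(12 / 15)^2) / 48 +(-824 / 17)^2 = 132548863 / 57800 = 2293.23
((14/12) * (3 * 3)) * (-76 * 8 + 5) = -12663/2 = -6331.50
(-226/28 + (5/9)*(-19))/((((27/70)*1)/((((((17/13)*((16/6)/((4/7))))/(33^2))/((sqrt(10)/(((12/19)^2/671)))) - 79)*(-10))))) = -9270650/243 + 44686880*sqrt(10)/277770405627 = -38150.82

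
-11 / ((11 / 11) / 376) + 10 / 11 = -45486 / 11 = -4135.09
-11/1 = -11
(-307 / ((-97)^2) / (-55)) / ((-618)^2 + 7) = 307 / 197647382845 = 0.00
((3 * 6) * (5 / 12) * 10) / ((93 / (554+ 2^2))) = 450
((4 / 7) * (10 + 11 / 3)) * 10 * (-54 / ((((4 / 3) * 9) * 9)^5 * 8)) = -205 / 5714053632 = -0.00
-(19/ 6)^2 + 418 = 14687/ 36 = 407.97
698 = 698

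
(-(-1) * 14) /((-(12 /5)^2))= -175 /72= -2.43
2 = 2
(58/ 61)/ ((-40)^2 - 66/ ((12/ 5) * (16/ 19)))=1856/ 3059455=0.00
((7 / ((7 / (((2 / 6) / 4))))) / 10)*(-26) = -13 / 60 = -0.22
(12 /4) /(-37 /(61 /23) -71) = -183 /5182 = -0.04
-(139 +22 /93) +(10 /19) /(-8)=-984589 /7068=-139.30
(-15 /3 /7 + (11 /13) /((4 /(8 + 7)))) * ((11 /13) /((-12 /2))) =-9845 /28392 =-0.35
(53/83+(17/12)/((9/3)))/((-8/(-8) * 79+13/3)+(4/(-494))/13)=10657309/799533024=0.01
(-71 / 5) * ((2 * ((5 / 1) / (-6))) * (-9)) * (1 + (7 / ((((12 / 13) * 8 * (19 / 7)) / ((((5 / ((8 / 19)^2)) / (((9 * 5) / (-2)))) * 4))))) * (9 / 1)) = 804785 / 256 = 3143.69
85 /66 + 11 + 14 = 1735 /66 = 26.29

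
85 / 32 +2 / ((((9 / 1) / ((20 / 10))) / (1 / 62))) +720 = 6451939 / 8928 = 722.66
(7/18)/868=1/2232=0.00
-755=-755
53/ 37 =1.43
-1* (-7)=7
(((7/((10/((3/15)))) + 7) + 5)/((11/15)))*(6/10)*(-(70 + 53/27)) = -1179401/1650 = -714.79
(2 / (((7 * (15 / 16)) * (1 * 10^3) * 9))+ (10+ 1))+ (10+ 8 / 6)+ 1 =2756254 / 118125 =23.33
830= 830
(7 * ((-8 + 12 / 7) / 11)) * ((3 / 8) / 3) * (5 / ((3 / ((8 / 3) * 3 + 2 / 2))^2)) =-45 / 2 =-22.50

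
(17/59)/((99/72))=136/649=0.21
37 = 37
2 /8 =1 /4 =0.25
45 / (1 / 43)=1935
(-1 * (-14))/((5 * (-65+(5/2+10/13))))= -364/8025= -0.05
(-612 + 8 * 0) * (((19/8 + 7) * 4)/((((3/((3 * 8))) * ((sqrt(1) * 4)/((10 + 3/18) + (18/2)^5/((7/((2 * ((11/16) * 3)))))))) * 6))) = -266272775.89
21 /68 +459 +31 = 33341 /68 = 490.31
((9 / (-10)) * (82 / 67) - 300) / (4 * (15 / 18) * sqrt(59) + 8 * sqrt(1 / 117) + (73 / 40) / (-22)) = -692364816 / (-190749 + 471680 * sqrt(13) + 7664800 * sqrt(59)) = -11.47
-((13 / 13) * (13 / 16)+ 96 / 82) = -1301 / 656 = -1.98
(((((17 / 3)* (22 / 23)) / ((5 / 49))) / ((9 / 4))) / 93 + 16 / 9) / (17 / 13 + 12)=7626632 / 49956345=0.15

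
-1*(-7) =7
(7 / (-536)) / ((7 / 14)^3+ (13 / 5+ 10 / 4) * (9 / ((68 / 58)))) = -35 / 105257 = -0.00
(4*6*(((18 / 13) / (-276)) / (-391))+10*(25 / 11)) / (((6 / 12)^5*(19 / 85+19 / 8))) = 37411386880 / 133668249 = 279.88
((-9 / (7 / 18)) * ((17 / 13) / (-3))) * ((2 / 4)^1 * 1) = 459 / 91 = 5.04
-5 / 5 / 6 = -1 / 6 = -0.17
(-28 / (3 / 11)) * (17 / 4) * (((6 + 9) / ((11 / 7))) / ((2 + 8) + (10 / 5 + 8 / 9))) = -37485 / 116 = -323.15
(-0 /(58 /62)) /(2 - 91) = 0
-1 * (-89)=89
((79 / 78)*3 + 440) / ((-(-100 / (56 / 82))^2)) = -564431 / 27316250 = -0.02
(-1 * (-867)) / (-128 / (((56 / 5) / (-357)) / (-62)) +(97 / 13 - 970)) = -0.00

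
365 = 365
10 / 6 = 5 / 3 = 1.67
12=12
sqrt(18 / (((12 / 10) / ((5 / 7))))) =5 * sqrt(21) / 7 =3.27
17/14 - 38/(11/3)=-1409/154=-9.15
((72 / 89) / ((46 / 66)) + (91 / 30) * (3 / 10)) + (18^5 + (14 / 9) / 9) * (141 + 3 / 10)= 491886702968273 / 1842300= 266995984.89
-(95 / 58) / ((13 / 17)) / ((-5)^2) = -323 / 3770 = -0.09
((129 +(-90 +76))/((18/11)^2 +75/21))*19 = 1850695/5293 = 349.65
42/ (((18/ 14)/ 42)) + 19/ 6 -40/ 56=57727/ 42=1374.45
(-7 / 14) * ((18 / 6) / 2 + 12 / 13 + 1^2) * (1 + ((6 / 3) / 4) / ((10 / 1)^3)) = -178089 / 104000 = -1.71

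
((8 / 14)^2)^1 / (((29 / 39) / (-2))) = -1248 / 1421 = -0.88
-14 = -14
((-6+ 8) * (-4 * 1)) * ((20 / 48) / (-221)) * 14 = 0.21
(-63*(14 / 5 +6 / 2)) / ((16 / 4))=-1827 / 20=-91.35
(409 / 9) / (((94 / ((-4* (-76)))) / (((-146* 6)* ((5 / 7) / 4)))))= -22691320 / 987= -22990.19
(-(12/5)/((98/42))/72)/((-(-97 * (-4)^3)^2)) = 1/2697748480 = 0.00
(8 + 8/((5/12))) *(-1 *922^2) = -115611424/5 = -23122284.80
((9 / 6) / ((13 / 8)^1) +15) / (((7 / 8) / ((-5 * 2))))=-16560 / 91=-181.98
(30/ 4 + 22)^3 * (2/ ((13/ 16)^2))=13144256/ 169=77776.66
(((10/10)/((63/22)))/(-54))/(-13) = 11/22113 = 0.00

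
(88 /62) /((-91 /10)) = -440 /2821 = -0.16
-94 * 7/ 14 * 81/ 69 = -1269/ 23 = -55.17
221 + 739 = 960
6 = 6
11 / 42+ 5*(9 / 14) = 73 / 21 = 3.48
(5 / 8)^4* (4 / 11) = 625 / 11264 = 0.06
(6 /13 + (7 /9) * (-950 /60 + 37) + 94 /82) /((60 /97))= 10090231 /345384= 29.21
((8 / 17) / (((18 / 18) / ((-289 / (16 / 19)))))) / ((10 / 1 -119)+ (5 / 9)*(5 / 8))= 11628 / 7823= 1.49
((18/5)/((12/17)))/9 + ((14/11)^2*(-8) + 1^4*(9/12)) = -84521/7260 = -11.64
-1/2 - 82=-165/2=-82.50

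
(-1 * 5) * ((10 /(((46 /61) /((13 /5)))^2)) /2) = -628849 /2116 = -297.19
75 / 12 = 25 / 4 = 6.25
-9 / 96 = -3 / 32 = -0.09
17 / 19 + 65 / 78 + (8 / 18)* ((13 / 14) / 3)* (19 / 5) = 80827 / 35910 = 2.25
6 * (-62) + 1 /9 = -3347 /9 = -371.89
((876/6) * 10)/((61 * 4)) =365/61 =5.98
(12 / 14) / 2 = 3 / 7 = 0.43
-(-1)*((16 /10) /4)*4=8 /5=1.60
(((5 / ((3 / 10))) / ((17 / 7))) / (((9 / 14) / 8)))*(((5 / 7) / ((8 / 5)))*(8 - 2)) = 35000 / 153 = 228.76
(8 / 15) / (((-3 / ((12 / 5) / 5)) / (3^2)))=-96 / 125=-0.77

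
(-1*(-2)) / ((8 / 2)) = 1 / 2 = 0.50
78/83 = 0.94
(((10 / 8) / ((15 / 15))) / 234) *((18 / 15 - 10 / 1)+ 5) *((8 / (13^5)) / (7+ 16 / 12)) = -19 / 362010675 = -0.00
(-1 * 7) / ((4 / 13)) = -22.75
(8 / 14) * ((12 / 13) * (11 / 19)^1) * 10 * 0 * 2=0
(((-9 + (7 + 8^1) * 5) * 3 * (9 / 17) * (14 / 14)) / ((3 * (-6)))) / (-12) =33 / 68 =0.49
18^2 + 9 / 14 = 4545 / 14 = 324.64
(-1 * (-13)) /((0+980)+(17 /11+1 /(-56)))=8008 /604621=0.01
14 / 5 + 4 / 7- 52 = -1702 / 35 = -48.63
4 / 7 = 0.57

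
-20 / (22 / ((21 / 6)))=-35 / 11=-3.18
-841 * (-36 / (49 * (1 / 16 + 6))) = 484416 / 4753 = 101.92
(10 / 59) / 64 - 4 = -7547 / 1888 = -4.00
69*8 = 552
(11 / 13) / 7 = 11 / 91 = 0.12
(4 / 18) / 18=1 / 81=0.01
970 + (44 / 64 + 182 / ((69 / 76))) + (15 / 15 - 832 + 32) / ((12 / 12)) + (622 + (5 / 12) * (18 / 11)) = 12081253 / 12144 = 994.83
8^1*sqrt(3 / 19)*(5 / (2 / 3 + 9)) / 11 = 120*sqrt(57) / 6061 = 0.15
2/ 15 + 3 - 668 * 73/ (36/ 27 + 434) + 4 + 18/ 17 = -17288113/ 166515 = -103.82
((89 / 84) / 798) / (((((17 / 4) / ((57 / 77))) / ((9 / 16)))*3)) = 89 / 2052512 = 0.00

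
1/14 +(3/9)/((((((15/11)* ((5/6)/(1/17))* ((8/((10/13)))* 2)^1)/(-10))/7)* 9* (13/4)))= 75415/1085994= 0.07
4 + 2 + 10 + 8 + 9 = 33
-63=-63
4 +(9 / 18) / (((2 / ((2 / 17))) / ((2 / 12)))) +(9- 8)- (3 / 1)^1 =409 / 204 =2.00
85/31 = 2.74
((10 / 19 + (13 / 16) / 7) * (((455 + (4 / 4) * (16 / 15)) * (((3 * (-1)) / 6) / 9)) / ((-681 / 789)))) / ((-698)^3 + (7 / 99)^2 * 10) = -892792387443 / 16100306280667981120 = -0.00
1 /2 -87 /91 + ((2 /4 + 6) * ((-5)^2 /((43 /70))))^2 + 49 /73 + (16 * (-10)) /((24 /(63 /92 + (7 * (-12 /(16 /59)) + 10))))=71972.69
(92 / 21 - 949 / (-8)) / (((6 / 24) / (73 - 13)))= 206650 / 7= 29521.43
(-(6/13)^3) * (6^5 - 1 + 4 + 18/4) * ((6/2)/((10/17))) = -42871518/10985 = -3902.73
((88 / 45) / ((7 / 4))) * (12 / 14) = 704 / 735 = 0.96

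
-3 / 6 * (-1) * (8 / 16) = 0.25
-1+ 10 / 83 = -73 / 83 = -0.88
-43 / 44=-0.98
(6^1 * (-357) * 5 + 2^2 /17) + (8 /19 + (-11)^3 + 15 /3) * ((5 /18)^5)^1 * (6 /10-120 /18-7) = -2444629642727 /228873924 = -10681.12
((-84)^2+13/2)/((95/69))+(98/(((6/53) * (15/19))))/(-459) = 4024300841/784890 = 5127.22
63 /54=7 /6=1.17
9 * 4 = 36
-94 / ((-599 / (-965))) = -90710 / 599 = -151.44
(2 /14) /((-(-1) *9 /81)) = 9 /7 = 1.29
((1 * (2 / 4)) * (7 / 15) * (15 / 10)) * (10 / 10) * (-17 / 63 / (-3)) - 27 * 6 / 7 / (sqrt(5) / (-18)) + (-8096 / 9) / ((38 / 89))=-21615997 / 10260 + 2916 * sqrt(5) / 35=-1920.53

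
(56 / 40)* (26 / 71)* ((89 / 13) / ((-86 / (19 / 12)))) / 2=-11837 / 366360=-0.03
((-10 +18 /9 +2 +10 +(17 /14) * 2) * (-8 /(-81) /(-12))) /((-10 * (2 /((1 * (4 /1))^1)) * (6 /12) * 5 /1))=4 /945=0.00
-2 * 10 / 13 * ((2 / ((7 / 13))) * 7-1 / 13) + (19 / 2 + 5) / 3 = -35539 / 1014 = -35.05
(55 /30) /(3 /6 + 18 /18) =1.22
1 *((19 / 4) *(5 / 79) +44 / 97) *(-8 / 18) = -23119 / 68967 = -0.34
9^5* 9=531441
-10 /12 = -5 /6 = -0.83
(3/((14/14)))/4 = 3/4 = 0.75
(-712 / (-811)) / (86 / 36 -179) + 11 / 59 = 27603715 / 152111971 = 0.18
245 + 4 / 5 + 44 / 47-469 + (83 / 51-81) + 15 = -3435337 / 11985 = -286.64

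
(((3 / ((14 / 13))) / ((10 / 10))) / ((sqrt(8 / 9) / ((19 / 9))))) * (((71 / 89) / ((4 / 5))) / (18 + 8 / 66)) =222585 * sqrt(2) / 917056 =0.34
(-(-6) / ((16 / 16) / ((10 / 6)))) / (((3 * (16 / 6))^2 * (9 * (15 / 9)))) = 1 / 96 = 0.01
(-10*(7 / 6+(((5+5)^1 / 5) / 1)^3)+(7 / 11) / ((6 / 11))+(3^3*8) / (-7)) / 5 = -1699 / 70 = -24.27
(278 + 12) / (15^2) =1.29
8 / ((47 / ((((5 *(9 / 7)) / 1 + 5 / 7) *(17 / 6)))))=3400 / 987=3.44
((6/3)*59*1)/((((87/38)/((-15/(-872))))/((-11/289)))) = -61655/1827058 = -0.03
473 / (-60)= -473 / 60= -7.88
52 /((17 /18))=55.06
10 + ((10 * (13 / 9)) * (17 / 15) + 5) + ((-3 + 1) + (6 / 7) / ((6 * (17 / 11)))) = 94664 / 3213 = 29.46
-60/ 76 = -15/ 19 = -0.79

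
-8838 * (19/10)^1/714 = -23.52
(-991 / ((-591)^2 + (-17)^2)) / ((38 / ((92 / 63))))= -22793 / 209217645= -0.00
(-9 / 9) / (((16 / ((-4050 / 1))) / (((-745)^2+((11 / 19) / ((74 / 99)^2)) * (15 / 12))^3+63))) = 24957254043930653971655185606649707575 / 576661665851998208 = 43278850531979008651.65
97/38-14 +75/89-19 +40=35157/3382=10.40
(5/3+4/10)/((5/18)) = 186/25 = 7.44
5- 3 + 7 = 9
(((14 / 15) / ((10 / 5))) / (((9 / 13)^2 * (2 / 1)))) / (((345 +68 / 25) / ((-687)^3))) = -71033169935 / 156474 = -453961.49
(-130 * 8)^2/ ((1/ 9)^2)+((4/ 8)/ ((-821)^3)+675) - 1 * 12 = 96964877042329685/ 1106775322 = 87610263.00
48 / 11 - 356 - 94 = -4902 / 11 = -445.64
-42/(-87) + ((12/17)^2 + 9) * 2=163256/8381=19.48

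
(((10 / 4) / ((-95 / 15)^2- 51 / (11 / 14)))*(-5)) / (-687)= -165 / 224878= -0.00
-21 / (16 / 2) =-21 / 8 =-2.62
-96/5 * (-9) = 864/5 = 172.80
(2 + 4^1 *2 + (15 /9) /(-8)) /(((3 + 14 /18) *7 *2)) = 705 /3808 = 0.19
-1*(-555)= 555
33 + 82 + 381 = 496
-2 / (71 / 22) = -44 / 71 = -0.62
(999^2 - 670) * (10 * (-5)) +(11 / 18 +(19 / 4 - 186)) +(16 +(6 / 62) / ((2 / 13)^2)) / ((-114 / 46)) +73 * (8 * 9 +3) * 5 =-528396934423 / 10602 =-49839363.74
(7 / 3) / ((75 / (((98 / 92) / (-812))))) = -49 / 1200600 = -0.00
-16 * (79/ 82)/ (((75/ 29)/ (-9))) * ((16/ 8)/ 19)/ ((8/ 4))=54984/ 19475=2.82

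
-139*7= -973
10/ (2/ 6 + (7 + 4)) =15/ 17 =0.88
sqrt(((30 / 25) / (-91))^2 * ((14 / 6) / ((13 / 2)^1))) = 2 * sqrt(546) / 5915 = 0.01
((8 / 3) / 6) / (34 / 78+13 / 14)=728 / 2235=0.33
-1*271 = -271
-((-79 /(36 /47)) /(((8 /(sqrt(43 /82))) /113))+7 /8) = -7 /8+419569*sqrt(3526) /23616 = 1054.09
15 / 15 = 1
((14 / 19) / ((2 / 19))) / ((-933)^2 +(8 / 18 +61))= 63 / 7834954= 0.00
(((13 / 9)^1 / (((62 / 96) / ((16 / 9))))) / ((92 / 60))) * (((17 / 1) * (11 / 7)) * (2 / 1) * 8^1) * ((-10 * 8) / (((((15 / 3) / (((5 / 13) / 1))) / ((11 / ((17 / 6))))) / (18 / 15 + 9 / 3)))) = -79298560 / 713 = -111218.18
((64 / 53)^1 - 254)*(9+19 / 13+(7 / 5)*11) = -22522038 / 3445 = -6537.60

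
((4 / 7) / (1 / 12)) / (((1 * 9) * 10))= 8 / 105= 0.08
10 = 10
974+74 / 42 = 20491 / 21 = 975.76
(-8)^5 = -32768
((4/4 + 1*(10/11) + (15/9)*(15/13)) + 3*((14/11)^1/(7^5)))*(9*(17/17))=11842434/343343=34.49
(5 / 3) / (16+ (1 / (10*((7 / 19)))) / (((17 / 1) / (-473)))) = 5950 / 30159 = 0.20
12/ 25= 0.48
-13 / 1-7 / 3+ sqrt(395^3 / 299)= -46 / 3+ 395 * sqrt(118105) / 299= 438.67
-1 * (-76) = 76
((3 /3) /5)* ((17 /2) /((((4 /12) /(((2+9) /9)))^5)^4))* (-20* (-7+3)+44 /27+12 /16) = 101752763983554768831642049 /3765727153080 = 27020747878754.54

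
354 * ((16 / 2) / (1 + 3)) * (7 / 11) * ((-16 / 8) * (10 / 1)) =-99120 / 11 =-9010.91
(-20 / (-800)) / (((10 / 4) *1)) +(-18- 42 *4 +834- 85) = 56301 / 100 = 563.01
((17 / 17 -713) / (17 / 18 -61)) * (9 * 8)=922752 / 1081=853.61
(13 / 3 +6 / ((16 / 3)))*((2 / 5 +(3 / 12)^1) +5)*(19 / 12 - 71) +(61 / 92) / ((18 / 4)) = -283591157 / 132480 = -2140.63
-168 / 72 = -7 / 3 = -2.33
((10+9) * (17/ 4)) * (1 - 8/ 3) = -1615/ 12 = -134.58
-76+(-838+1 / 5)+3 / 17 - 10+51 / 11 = -859253 / 935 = -918.99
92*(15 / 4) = 345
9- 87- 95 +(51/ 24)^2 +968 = 799.52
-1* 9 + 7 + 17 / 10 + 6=57 / 10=5.70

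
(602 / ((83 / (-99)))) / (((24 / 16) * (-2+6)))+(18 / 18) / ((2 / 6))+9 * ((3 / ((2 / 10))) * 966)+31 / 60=648863333 / 4980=130293.84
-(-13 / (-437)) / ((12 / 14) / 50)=-2275 / 1311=-1.74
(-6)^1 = -6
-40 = -40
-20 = -20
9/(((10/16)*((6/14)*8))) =21/5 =4.20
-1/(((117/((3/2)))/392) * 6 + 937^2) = -98/86041079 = -0.00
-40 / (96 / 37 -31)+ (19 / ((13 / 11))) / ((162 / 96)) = 4034024 / 368901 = 10.94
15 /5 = 3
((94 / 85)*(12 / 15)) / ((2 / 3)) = 564 / 425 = 1.33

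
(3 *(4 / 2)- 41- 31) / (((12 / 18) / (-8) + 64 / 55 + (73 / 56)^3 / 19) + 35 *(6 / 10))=-36336706560 / 12220634653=-2.97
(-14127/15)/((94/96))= -226032/235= -961.84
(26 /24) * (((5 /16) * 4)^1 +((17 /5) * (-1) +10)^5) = 2035243561 /150000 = 13568.29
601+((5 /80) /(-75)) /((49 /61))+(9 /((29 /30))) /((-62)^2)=984859286191 /1638697200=601.00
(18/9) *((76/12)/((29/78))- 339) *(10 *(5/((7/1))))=-933700/203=-4599.51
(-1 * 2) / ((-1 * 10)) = 1 / 5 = 0.20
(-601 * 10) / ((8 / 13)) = -39065 / 4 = -9766.25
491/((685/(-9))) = -4419/685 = -6.45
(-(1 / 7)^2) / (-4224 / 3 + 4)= 1 / 68796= 0.00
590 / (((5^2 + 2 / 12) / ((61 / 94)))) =107970 / 7097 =15.21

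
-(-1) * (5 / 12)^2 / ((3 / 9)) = 25 / 48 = 0.52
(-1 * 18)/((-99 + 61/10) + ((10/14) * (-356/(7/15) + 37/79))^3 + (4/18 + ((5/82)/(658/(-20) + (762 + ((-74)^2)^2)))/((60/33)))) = 2310658791719093213295240/20730460970193176576941847900057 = 0.00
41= 41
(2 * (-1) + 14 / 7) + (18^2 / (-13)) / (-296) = 81 / 962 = 0.08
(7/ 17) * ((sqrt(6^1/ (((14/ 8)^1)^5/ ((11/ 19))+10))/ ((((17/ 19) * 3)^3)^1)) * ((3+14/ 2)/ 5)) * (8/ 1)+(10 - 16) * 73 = -438+24582656 * sqrt(351978)/ 108236450799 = -437.87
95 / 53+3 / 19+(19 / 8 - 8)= -29603 / 8056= -3.67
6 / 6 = 1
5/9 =0.56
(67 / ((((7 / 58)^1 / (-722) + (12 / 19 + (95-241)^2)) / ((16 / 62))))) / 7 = 22445536 / 193706190769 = 0.00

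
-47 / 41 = -1.15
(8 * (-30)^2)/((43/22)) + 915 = 197745/43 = 4598.72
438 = 438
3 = 3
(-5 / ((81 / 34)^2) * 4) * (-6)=46240 / 2187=21.14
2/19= 0.11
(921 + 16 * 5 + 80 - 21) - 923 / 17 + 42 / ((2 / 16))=22809 / 17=1341.71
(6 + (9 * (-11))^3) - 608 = -970901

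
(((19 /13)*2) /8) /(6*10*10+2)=0.00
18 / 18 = 1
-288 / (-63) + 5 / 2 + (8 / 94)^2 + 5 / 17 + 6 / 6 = 4401927 / 525742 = 8.37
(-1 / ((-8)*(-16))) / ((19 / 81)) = -0.03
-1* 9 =-9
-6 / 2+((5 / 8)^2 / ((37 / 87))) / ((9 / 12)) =-1051 / 592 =-1.78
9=9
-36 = -36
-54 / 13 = -4.15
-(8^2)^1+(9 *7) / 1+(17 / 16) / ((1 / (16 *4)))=67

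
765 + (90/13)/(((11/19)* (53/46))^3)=2030740815375/2576018731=788.33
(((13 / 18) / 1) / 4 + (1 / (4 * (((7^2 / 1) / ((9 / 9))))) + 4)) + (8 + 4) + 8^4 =14507791 / 3528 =4112.19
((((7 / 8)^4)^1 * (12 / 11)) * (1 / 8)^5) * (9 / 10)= 64827 / 3690987520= 0.00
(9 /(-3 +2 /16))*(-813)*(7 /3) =136584 /23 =5938.43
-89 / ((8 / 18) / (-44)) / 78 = 2937 / 26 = 112.96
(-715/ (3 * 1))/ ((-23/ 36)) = 8580/ 23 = 373.04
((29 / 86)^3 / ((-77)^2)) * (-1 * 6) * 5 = -365835 / 1885588012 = -0.00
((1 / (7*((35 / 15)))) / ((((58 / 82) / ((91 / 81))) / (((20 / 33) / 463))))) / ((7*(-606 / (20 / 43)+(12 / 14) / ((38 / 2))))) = -0.00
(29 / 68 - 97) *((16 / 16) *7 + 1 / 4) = -700.16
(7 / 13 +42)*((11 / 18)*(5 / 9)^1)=30415 / 2106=14.44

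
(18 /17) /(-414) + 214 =83673 /391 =214.00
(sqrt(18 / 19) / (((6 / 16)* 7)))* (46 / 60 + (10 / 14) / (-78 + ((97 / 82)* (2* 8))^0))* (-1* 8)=-391904* sqrt(38) / 1075305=-2.25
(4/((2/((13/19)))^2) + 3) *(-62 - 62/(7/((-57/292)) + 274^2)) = -41503078535/193012621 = -215.03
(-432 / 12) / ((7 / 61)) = -2196 / 7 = -313.71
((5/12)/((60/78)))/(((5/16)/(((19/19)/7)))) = 26/105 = 0.25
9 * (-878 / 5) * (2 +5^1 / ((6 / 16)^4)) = -18123676 / 45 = -402748.36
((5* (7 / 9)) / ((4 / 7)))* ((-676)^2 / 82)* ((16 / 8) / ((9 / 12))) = 111959120 / 1107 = 101137.42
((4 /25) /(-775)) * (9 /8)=-9 /38750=-0.00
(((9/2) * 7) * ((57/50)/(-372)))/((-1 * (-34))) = -1197/421600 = -0.00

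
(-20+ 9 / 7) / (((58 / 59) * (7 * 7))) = -7729 / 19894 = -0.39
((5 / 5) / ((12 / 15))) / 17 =5 / 68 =0.07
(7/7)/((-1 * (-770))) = 1/770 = 0.00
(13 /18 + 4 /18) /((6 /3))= 17 /36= 0.47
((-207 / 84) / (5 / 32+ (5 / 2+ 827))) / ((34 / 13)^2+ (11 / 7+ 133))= -46644 / 2220691105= -0.00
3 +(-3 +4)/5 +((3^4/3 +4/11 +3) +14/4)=4077/110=37.06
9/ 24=3/ 8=0.38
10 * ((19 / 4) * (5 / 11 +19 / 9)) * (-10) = -120650 / 99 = -1218.69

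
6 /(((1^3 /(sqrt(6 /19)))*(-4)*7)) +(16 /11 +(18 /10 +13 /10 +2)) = 721 /110 - 3*sqrt(114) /266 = 6.43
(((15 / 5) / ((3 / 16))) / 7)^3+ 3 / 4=17413 / 1372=12.69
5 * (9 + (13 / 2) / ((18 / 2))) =48.61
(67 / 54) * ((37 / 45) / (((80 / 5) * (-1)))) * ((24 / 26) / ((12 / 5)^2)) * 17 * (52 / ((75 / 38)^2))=-2.32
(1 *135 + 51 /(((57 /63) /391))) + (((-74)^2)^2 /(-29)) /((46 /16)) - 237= -4279938611 /12673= -337721.03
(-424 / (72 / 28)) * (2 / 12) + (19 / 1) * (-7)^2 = 24395 / 27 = 903.52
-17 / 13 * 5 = -6.54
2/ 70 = 1/ 35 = 0.03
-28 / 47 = -0.60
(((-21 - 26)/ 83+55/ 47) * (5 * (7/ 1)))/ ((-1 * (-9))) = 82460/ 35109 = 2.35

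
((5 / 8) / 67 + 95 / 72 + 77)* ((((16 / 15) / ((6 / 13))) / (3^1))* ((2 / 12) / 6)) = 2456077 / 1465290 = 1.68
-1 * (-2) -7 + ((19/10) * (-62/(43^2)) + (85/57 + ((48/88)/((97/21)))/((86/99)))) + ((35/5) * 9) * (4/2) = 6264905234/51115605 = 122.56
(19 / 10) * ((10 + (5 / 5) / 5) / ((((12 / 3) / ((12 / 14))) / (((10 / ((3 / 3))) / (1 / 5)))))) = 2907 / 14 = 207.64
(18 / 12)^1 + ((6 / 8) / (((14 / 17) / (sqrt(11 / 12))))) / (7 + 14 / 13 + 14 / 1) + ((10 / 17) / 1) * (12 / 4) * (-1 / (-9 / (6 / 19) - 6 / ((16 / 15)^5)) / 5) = 221 * sqrt(33) / 32144 + 294842813 / 195163774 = 1.55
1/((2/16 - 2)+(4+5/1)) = 0.14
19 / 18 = 1.06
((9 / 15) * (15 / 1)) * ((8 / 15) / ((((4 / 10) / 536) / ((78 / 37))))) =501696 / 37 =13559.35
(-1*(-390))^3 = 59319000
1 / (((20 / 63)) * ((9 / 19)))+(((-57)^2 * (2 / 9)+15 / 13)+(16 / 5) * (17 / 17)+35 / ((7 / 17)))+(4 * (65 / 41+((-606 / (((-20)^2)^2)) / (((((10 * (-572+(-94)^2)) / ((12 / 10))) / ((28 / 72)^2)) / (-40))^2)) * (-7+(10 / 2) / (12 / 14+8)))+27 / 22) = 207511654931581928387279 / 251354828614032000000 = 825.57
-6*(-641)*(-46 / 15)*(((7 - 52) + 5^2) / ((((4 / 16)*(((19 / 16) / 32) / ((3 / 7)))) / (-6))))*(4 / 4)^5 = -8695775232 / 133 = -65381768.66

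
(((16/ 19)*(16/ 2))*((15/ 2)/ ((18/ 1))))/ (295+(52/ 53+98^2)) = 8480/ 29907843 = 0.00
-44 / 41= -1.07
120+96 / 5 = 696 / 5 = 139.20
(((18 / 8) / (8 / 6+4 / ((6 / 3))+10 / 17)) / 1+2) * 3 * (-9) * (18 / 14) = -500337 / 5600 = -89.35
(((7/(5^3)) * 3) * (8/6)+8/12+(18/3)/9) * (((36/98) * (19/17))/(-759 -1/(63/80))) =-599184/712467875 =-0.00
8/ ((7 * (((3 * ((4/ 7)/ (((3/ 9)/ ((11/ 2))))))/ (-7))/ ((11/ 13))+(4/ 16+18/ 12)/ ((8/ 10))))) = -896/ 2029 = -0.44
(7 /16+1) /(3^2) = 23 /144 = 0.16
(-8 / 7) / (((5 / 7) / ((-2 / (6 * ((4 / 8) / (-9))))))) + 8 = -8 / 5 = -1.60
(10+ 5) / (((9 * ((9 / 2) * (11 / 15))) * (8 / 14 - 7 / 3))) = -350 / 1221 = -0.29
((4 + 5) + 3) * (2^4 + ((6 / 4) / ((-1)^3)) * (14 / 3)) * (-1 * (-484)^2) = -25299648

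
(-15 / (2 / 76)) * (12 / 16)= -855 / 2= -427.50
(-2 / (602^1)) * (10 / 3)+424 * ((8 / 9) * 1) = 1020962 / 2709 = 376.88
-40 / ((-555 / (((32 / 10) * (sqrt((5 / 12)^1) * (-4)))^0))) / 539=8 / 59829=0.00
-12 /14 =-6 /7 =-0.86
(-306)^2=93636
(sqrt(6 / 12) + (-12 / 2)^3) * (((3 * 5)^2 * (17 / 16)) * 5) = -516375 / 2 + 19125 * sqrt(2) / 32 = -257342.29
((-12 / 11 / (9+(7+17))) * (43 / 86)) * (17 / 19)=-0.01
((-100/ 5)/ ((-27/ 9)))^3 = 8000/ 27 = 296.30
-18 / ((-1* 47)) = 18 / 47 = 0.38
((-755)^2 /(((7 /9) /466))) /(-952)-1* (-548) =-1193516489 /3332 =-358198.23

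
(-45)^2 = 2025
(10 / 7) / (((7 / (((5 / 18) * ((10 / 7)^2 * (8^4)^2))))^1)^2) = 175921860444160000000 / 66706983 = 2637233053159.67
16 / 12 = 4 / 3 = 1.33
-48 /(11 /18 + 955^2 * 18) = -864 /295496111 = -0.00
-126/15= -42/5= -8.40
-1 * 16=-16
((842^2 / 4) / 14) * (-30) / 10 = -37980.21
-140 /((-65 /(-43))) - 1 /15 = -18073 /195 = -92.68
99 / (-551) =-99 / 551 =-0.18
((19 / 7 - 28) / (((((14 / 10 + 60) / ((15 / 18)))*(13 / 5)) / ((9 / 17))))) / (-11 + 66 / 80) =1327500 / 193296103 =0.01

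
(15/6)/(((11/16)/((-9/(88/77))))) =-315/11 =-28.64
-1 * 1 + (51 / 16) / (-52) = -1.06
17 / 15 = 1.13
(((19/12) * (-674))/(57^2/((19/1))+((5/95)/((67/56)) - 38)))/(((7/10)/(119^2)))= -2355644491/14517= -162268.00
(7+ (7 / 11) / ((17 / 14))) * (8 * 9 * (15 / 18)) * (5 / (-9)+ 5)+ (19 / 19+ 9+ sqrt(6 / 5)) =sqrt(30) / 5+ 377070 / 187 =2017.51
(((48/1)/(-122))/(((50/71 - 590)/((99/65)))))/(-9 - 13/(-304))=-3205224/28233357425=-0.00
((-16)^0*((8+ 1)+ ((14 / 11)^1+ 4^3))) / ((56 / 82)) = 33497 / 308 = 108.76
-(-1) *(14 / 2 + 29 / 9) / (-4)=-23 / 9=-2.56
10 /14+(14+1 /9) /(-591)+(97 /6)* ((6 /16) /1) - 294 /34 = -19182767 /10127376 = -1.89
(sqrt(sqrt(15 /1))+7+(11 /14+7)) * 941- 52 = 941 * 15^(1 /4)+194059 /14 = 15713.24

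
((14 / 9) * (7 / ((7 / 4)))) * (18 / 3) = 112 / 3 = 37.33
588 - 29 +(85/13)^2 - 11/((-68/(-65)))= 6794493/11492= 591.24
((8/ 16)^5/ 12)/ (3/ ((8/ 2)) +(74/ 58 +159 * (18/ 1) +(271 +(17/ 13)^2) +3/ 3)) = 4901/ 5905168800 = 0.00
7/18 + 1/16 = 0.45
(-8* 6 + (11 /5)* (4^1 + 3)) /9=-163 /45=-3.62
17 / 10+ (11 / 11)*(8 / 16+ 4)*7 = 166 / 5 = 33.20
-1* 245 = -245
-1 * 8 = -8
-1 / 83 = -0.01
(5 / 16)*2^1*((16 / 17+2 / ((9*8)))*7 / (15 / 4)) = 4151 / 3672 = 1.13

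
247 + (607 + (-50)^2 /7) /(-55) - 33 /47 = 4139557 /18095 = 228.77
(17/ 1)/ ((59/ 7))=119/ 59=2.02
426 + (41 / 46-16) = 18901 / 46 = 410.89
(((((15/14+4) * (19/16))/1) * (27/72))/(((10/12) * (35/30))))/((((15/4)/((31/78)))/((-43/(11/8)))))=-5394651/700700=-7.70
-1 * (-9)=9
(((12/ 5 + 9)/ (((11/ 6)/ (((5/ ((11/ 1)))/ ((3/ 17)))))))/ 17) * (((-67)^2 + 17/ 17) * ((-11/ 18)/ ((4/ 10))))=-6462.88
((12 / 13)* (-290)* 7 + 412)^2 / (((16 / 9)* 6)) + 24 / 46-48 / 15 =7787236241 / 38870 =200340.53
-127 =-127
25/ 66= 0.38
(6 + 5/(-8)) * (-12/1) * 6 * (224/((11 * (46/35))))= -1517040/253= -5996.21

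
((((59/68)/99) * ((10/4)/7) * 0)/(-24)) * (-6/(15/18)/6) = 0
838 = 838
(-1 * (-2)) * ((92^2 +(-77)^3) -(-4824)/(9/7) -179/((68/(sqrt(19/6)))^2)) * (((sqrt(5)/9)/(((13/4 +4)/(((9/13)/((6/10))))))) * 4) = -61635671245 * sqrt(5)/980577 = -140551.48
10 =10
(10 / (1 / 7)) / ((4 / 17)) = 595 / 2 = 297.50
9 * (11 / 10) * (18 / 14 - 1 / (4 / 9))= -9.55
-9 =-9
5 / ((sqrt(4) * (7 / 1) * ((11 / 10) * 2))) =25 / 154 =0.16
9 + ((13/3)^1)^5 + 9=375667/243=1545.95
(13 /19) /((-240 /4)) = -13 /1140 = -0.01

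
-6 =-6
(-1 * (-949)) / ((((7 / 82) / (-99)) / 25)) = -192599550 / 7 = -27514221.43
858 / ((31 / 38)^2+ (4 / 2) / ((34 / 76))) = 7020728 / 42027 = 167.05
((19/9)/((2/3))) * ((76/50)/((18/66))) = 3971/225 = 17.65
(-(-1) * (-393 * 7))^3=-20819570751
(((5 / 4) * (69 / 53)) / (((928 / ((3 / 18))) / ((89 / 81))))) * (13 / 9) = 133055 / 286841088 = 0.00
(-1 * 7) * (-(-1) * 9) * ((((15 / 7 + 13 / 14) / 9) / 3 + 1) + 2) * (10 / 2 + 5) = -5885 / 3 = -1961.67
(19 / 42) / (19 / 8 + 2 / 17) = 0.18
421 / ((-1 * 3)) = -421 / 3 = -140.33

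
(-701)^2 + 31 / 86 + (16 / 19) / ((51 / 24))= 13650157999 / 27778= 491401.76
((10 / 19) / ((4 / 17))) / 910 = 17 / 6916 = 0.00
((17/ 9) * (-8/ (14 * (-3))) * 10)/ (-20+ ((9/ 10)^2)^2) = -6800000/ 36559971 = -0.19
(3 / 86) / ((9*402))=0.00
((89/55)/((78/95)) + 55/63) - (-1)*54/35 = 395201/90090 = 4.39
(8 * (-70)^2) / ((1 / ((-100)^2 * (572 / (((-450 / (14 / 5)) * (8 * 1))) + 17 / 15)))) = 2428832000 / 9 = 269870222.22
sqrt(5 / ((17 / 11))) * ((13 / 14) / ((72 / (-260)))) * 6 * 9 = -2535 * sqrt(935) / 238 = -325.69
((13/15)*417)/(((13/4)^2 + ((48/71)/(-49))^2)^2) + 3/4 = 333828667444936283743/83682909922026048980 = 3.99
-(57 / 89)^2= -0.41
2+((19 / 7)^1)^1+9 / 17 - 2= 386 / 119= 3.24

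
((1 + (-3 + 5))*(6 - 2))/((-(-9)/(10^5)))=400000/3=133333.33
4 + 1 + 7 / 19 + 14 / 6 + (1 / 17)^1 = 7520 / 969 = 7.76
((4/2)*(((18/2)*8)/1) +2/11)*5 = 7930/11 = 720.91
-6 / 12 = -1 / 2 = -0.50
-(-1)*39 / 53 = 39 / 53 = 0.74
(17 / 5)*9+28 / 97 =14981 / 485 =30.89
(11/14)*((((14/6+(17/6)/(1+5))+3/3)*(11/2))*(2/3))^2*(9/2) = 24981539/36288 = 688.42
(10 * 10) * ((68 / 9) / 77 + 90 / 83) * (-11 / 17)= -6801400 / 88893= -76.51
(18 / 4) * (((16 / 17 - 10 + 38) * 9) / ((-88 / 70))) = -348705 / 374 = -932.37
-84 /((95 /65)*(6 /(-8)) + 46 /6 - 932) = 13104 /144367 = 0.09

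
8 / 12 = 0.67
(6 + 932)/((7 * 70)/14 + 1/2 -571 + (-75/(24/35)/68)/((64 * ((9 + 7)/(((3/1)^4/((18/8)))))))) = -1.75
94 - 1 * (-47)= 141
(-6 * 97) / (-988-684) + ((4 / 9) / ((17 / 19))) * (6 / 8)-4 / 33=8519 / 14212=0.60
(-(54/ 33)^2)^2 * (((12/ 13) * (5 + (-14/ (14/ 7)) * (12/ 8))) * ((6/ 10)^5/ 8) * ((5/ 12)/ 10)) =-1594323/ 108143750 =-0.01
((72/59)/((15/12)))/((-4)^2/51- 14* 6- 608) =-3672/2601605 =-0.00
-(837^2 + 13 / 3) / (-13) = 2101720 / 39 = 53890.26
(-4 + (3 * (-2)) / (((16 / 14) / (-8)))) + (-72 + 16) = -18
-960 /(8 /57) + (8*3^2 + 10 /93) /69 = -6838.95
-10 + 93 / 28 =-187 / 28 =-6.68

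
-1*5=-5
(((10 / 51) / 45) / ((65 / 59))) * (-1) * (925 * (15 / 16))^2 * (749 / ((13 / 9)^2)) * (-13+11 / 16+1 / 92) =23107957377159375 / 1759287296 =13134840.13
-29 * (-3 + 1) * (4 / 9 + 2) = 1276 / 9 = 141.78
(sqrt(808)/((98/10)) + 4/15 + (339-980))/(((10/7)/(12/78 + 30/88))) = -19039391/85800 + 283 * sqrt(202)/4004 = -220.90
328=328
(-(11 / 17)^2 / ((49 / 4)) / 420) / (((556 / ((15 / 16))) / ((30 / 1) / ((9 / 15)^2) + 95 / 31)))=-972235 / 82010542656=-0.00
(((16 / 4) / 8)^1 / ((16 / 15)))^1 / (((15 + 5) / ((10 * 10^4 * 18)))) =42187.50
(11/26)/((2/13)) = 11/4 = 2.75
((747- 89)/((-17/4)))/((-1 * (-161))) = -376/391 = -0.96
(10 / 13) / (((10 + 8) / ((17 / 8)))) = 85 / 936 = 0.09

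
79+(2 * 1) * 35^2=2529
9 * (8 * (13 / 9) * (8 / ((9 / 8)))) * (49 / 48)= 754.96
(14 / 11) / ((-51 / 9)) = -42 / 187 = -0.22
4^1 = 4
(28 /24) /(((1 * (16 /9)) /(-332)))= -1743 /8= -217.88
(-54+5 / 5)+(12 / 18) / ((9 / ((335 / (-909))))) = -1301449 / 24543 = -53.03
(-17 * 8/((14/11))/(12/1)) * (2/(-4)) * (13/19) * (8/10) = 4862/1995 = 2.44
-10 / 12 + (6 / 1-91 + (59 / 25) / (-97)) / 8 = -166763 / 14550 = -11.46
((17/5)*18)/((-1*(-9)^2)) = -34/45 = -0.76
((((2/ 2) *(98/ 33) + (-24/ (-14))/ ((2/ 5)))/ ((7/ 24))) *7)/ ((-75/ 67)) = -898336/ 5775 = -155.56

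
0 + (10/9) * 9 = 10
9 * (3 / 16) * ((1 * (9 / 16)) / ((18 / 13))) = 0.69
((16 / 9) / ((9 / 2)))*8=256 / 81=3.16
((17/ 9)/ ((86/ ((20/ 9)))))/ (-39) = -170/ 135837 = -0.00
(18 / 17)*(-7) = -126 / 17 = -7.41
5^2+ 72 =97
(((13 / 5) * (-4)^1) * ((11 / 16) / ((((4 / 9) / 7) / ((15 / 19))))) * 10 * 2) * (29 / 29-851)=57432375 / 38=1511378.29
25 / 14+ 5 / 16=235 / 112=2.10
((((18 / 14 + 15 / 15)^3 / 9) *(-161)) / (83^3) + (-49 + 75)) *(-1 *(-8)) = 52448124272 / 252158067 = 208.00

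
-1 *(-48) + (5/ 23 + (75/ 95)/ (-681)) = 4783002/ 99199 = 48.22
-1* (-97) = 97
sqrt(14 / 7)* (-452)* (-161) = 72772* sqrt(2) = 102915.15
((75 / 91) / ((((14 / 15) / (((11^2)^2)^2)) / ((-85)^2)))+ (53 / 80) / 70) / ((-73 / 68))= -11847883301471331991 / 9300200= -1273938549866.81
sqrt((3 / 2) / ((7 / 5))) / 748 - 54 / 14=-27 / 7 +sqrt(210) / 10472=-3.86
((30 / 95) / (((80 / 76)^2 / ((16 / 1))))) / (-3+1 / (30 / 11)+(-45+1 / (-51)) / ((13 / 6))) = -151164 / 776095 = -0.19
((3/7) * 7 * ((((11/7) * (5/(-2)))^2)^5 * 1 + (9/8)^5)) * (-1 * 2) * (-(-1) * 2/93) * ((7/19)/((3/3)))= -8105461867693478201/194709704892416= -41628.44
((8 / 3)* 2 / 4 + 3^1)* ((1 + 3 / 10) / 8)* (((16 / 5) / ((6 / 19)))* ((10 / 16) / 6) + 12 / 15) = 28223 / 21600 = 1.31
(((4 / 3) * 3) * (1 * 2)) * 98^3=7529536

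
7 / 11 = 0.64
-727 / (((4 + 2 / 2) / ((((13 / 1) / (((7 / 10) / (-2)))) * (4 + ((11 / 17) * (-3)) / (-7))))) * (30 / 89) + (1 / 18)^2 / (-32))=67912.33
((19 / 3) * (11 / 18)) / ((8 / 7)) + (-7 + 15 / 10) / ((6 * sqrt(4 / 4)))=2.47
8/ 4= 2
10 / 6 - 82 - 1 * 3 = -250 / 3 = -83.33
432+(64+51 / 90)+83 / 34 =127247 / 255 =499.01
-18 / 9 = -2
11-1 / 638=7017 / 638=11.00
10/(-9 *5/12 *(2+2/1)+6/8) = -40/57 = -0.70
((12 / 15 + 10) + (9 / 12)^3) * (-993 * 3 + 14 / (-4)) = -4284063 / 128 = -33469.24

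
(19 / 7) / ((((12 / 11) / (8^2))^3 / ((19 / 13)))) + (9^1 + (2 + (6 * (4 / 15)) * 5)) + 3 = 801035.89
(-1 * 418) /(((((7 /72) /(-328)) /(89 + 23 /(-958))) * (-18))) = -3339030816 /479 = -6970836.78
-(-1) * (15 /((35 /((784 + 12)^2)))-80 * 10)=1895248 /7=270749.71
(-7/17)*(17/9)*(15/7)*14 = -70/3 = -23.33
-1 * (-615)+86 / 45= 27761 / 45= 616.91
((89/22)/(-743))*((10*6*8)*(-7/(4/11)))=37380/743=50.31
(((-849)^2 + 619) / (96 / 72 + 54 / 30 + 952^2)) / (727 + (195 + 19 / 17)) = 61320700 / 71113389217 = 0.00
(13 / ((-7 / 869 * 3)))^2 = 127622209 / 441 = 289392.76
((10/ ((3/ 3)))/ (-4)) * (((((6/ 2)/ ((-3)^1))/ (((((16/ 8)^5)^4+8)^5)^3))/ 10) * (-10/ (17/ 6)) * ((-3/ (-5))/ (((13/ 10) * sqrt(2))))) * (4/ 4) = -5 * sqrt(2)/ 50026274788941842134364952268391144736611037406484686967941494529825344732685425144030560256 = -0.00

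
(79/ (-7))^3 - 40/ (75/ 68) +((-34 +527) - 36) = -5230912/ 5145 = -1016.70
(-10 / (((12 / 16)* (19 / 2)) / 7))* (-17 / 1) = 9520 / 57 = 167.02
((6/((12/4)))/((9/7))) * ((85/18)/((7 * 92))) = 0.01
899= 899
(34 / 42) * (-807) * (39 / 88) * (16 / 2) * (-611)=108970017 / 77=1415195.03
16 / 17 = 0.94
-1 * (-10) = 10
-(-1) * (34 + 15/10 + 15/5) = 77/2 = 38.50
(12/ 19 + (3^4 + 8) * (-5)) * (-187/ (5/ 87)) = 137359167/ 95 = 1445885.97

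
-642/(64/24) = -963/4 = -240.75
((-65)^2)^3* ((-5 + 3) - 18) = -1508377812500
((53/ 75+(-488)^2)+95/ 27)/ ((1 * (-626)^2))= 40187513/ 66129075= 0.61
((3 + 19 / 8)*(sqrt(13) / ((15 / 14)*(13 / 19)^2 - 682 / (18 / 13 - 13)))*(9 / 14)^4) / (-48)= -5126268951*sqrt(13) / 15872718138368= -0.00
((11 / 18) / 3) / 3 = 11 / 162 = 0.07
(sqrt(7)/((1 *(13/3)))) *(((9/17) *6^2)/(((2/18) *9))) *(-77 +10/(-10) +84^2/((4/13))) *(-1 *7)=-11961432 *sqrt(7)/17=-1861586.73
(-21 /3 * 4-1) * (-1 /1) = 29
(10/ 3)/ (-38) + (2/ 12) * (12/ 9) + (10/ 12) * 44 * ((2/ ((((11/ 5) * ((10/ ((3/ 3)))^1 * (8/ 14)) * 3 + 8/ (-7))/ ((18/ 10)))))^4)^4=1822247737828118376121143531945401283333371507/ 13548015789939201728496015507456000000000000000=0.13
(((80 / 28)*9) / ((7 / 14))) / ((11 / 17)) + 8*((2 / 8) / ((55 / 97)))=31958 / 385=83.01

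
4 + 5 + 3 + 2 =14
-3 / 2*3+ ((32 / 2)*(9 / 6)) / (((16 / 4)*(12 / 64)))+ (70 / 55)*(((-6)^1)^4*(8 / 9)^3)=234821 / 198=1185.96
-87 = -87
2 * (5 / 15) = 2 / 3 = 0.67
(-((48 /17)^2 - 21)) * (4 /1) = 15060 /289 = 52.11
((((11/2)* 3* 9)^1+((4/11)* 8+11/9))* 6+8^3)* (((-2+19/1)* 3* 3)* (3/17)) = 424053/11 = 38550.27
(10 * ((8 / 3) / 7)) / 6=40 / 63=0.63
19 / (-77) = -19 / 77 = -0.25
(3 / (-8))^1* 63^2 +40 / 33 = -392611 / 264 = -1487.16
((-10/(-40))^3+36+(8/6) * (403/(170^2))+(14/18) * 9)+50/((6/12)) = 198417067/1387200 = 143.03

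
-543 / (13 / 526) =-285618 / 13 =-21970.62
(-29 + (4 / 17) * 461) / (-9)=-8.83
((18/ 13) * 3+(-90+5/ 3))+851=29906/ 39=766.82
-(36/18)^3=-8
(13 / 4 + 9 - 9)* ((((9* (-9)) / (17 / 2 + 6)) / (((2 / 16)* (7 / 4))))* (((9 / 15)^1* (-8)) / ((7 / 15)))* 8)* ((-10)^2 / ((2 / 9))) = 4367001600 / 1421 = 3073189.02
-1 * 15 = -15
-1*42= -42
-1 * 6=-6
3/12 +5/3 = 23/12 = 1.92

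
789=789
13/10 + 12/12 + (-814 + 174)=-6377/10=-637.70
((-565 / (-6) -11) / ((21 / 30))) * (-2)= -4990 / 21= -237.62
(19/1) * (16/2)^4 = 77824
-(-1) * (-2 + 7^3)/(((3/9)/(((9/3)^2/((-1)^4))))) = 9207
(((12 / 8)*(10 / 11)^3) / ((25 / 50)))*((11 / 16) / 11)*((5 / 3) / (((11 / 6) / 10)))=18750 / 14641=1.28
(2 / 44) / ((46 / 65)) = 65 / 1012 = 0.06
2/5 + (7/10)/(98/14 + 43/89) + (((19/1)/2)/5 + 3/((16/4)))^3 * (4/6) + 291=404794747/1332000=303.90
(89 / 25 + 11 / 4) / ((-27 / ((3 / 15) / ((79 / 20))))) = -631 / 53325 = -0.01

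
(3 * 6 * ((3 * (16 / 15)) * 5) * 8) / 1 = 2304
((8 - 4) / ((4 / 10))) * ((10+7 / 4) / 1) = 117.50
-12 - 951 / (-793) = -8565 / 793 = -10.80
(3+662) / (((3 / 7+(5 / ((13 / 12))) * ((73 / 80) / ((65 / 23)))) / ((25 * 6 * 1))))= 51985.40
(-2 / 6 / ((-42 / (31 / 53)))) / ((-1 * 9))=-31 / 60102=-0.00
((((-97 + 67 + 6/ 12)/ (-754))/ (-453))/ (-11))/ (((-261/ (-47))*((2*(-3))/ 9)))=-2773/ 1307499336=-0.00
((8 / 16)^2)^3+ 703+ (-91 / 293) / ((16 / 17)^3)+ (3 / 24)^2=843280405 / 1200128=702.66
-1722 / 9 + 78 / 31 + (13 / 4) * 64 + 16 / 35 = 63928 / 3255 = 19.64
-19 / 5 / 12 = -19 / 60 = -0.32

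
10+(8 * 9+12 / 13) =1078 / 13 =82.92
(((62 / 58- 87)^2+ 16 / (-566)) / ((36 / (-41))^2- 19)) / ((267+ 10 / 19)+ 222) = -56130920363576 / 67833364265629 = -0.83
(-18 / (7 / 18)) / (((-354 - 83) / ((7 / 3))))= 108 / 437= 0.25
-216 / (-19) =11.37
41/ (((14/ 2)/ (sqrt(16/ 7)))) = 164* sqrt(7)/ 49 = 8.86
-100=-100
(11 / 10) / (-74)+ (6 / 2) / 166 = 197 / 61420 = 0.00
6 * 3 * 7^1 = 126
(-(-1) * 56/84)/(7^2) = 2/147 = 0.01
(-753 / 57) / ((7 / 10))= -18.87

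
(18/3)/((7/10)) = 60/7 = 8.57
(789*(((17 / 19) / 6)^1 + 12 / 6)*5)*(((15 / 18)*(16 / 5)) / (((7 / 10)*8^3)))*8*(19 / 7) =32875 / 24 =1369.79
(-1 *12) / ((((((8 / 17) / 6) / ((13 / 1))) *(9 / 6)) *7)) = -1326 / 7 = -189.43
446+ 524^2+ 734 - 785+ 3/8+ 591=2204499/8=275562.38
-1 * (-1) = 1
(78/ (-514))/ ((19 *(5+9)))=-39/ 68362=-0.00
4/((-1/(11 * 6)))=-264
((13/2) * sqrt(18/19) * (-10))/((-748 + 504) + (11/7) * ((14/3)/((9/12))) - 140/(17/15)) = 29835 * sqrt(38)/1039984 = 0.18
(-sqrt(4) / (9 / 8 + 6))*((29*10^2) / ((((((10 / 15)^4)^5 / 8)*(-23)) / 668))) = 140720807117025 / 223744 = 628936673.69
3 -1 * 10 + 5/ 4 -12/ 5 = -163/ 20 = -8.15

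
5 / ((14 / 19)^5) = 12380495 / 537824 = 23.02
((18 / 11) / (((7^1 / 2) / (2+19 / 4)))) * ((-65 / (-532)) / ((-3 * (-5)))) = 1053 / 40964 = 0.03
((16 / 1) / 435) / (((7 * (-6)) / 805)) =-184 / 261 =-0.70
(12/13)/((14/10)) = 60/91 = 0.66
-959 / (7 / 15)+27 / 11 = -22578 / 11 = -2052.55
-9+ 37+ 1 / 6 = 169 / 6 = 28.17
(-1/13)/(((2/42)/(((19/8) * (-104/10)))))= 399/10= 39.90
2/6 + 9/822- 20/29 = -8233/23838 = -0.35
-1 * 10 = -10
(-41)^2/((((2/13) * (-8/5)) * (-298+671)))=-109265/5968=-18.31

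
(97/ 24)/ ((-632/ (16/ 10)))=-97/ 9480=-0.01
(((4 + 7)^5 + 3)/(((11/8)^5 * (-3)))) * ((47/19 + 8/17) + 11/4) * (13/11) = -73506.49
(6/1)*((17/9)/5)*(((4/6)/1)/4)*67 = 25.31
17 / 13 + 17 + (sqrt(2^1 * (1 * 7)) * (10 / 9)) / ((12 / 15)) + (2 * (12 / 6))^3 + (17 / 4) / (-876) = 25 * sqrt(14) / 18 + 3749059 / 45552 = 87.50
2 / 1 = 2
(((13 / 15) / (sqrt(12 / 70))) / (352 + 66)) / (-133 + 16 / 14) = -7*sqrt(210) / 2671020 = -0.00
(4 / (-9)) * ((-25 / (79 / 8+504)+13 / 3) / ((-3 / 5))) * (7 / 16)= 1849505 / 1331964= 1.39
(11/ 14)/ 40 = 0.02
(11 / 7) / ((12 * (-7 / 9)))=-33 / 196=-0.17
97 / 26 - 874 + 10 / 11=-248637 / 286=-869.36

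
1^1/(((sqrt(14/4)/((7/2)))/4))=2 * sqrt(14)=7.48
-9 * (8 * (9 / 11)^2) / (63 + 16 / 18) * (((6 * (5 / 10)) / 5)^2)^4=-344373768 / 27177734375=-0.01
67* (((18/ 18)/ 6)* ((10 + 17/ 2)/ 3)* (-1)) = -2479/ 36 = -68.86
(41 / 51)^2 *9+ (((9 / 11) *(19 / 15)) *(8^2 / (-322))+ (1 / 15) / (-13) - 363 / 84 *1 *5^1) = -6388158787 / 399218820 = -16.00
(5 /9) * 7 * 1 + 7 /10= 413 /90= 4.59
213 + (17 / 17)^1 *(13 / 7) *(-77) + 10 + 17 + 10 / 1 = 107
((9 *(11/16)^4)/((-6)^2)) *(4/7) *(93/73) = 1361613/33488896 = 0.04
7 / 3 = 2.33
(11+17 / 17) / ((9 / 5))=6.67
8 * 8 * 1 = 64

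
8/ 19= 0.42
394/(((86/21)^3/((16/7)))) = 1042524/79507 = 13.11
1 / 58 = 0.02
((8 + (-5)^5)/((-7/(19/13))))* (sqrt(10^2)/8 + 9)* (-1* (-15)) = 100060.84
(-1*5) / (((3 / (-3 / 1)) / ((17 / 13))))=6.54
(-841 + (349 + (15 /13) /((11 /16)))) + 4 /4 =-489.32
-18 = -18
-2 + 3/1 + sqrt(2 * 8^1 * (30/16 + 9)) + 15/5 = 4 + sqrt(174) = 17.19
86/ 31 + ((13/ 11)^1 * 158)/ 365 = 3.29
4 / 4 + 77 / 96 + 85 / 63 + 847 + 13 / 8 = 1717181 / 2016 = 851.78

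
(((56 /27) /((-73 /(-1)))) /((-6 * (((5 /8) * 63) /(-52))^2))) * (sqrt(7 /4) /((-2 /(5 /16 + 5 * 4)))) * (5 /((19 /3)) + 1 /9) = 3093376 * sqrt(7) /81900963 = 0.10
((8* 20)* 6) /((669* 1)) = 1.43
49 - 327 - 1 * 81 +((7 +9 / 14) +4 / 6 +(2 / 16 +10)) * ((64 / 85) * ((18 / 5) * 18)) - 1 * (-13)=1646458 / 2975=553.43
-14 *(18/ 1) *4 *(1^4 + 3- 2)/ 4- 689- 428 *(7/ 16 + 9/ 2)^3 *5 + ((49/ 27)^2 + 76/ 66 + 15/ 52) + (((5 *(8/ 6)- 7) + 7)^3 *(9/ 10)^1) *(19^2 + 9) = -17092127874559/ 106748928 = -160115.22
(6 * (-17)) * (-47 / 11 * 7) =33558 / 11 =3050.73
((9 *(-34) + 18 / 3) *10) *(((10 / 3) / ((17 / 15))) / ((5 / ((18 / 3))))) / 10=-18000 / 17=-1058.82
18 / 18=1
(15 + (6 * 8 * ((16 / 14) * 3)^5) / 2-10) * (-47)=-8985789517 / 16807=-534645.65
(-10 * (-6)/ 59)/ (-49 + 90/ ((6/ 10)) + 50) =60/ 8909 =0.01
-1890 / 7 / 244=-135 / 122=-1.11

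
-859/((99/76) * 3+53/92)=-750766/3919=-191.57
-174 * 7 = -1218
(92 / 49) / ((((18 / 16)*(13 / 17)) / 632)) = 7907584 / 5733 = 1379.31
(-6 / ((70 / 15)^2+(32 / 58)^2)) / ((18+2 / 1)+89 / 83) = -628227 / 48721310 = -0.01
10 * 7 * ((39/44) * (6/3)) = 1365/11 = 124.09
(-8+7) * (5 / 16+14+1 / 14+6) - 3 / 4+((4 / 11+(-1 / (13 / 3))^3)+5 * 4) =-2118217 / 2706704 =-0.78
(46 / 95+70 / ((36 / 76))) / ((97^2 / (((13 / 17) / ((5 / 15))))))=1647932 / 45586605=0.04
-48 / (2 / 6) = -144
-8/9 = -0.89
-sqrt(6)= -2.45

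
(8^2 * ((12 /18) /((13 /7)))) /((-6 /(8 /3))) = -3584 /351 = -10.21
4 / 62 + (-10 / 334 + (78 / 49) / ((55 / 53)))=21884123 / 13952015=1.57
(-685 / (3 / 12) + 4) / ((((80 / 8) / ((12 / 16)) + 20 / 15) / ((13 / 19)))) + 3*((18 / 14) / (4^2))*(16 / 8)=-78327 / 616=-127.15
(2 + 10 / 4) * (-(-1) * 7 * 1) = 63 / 2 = 31.50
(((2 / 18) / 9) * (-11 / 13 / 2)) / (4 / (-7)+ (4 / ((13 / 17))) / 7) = -77 / 2592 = -0.03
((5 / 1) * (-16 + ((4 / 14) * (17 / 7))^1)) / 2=-1875 / 49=-38.27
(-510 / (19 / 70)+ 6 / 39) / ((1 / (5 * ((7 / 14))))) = -1160155 / 247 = -4696.98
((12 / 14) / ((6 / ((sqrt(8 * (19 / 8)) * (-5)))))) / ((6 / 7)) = -5 * sqrt(19) / 6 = -3.63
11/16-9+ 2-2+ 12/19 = -2335/304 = -7.68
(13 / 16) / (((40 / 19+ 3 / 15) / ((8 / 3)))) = 1235 / 1314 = 0.94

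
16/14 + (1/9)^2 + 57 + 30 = 49984/567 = 88.16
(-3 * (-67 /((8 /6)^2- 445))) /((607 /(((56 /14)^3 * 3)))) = -347328 /2421323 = -0.14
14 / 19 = 0.74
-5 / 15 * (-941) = 941 / 3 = 313.67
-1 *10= -10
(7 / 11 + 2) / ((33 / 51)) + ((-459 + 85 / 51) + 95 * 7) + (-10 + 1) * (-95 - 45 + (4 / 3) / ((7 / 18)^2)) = 24766514 / 17787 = 1392.39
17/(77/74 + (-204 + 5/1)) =-1258/14649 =-0.09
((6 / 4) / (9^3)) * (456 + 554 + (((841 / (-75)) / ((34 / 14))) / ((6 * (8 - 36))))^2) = 945724307281 / 455070960000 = 2.08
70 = 70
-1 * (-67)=67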